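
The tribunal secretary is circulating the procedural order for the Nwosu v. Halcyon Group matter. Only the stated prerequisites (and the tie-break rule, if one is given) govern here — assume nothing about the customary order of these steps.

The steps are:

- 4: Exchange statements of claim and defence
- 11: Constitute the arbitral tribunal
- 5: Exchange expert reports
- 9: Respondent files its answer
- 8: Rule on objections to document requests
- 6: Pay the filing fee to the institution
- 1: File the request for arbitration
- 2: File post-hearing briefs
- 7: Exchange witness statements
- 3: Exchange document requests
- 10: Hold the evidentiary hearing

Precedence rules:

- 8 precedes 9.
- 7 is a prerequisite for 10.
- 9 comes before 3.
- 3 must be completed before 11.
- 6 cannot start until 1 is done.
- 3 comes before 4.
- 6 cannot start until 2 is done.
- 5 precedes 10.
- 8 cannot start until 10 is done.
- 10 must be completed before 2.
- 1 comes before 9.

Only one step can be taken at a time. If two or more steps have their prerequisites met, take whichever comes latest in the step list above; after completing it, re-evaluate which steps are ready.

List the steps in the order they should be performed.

7, 1 and 5 have no prerequisites; 7 is listed later, so 7 is first.
Ready: 1 and 5. 1 is listed later → 1.
Next only 5 has its prerequisites met → 5.
10 needed 7 and 5, now all done → 10.
Ready: 2 and 8. 2 is listed later → 2.
6 and 8 are both available; 6 is listed later → 6.
8 is the only step now ready → 8.
9 needed 1 and 8, now all done → 9.
3 is the only step now ready → 3.
Now 11 and 4 have their prerequisites met. 11 is listed later, so 11 next.
That leaves 4 as the only ready step → 4.

7 → 1 → 5 → 10 → 2 → 6 → 8 → 9 → 3 → 11 → 4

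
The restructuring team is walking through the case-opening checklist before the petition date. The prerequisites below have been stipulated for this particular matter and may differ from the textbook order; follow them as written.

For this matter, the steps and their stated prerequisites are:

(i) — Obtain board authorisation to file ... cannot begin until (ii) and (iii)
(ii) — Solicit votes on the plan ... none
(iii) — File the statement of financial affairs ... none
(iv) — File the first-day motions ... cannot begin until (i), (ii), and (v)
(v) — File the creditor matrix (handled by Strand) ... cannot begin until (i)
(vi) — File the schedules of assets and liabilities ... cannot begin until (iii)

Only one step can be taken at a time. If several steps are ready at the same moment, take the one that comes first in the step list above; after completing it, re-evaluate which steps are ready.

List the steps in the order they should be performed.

(ii) and (iii) have no prerequisites; (ii) is listed earlier, so (ii) is first.
(iii) is the only step now ready → (iii).
Now (i) and (vi) have their prerequisites met. (i) is listed earlier, so (i) next.
(v) and (vi) are both available; (v) is listed earlier → (v).
Ready: (iv) and (vi). (iv) is listed earlier → (iv).
Next only (vi) has its prerequisites met → (vi).

(ii) (iii) (i) (v) (iv) (vi)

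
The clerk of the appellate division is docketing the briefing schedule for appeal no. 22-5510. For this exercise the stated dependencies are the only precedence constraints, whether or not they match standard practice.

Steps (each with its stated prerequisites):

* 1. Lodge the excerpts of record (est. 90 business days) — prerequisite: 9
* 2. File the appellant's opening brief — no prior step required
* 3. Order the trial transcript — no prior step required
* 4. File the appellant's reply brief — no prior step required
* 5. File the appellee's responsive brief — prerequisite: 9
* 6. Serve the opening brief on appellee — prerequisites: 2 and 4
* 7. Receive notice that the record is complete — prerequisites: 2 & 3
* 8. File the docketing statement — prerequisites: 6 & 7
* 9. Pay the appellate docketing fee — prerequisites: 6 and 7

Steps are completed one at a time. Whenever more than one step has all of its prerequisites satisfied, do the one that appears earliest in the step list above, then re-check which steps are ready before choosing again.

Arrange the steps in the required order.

2, 3, 4, 6, 7, 8, 9, 1, 5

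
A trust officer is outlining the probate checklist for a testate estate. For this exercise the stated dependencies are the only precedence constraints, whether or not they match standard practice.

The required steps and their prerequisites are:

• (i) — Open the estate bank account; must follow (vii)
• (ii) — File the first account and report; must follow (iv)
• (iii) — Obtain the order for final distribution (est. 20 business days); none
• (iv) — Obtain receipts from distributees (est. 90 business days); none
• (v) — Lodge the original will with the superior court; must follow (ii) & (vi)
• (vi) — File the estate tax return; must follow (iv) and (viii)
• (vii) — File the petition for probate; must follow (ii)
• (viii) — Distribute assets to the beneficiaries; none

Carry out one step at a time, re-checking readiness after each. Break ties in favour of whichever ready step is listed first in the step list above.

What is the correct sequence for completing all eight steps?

(iii), (iv) and (viii) have no prerequisites; (iii) is listed earlier, so (iii) is first.
Now (iv) and (viii) have their prerequisites met. (iv) is listed earlier, so (iv) next.
Now (ii) and (viii) have their prerequisites met. (ii) is listed earlier, so (ii) next.
(vii) now also ready, so the ready set is {(vii), (viii)}; (vii) is listed earlier → (vii).
(i) now also ready, so the ready set is {(i), (viii)}; (i) is listed earlier → (i).
That leaves (viii) as the only ready step → (viii).
(vi) is the only step now ready → (vi).
(v) needed (ii) and (vi), now all done → (v).

(iii) → (iv) → (ii) → (vii) → (i) → (viii) → (vi) → (v)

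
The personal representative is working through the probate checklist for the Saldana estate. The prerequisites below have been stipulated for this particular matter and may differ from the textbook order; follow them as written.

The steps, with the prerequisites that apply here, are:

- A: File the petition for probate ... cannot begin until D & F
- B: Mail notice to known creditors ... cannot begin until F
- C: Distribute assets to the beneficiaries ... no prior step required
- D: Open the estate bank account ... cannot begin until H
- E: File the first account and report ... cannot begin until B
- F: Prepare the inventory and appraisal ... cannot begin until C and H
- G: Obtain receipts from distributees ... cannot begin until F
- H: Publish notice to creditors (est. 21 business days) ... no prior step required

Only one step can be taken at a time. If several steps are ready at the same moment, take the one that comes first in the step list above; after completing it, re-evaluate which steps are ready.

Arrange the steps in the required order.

Nothing is required for C and H. C is listed earlier → C first.
Next only H has its prerequisites met → H.
D and F are both available; D is listed earlier → D.
Next only F has its prerequisites met → F.
Ready: A, B and G. A is listed earlier → A.
B and G are both available; B is listed earlier → B.
Ready: E and G. E is listed earlier → E.
G needed F, now all done → G.

C → H → D → F → A → B → E → G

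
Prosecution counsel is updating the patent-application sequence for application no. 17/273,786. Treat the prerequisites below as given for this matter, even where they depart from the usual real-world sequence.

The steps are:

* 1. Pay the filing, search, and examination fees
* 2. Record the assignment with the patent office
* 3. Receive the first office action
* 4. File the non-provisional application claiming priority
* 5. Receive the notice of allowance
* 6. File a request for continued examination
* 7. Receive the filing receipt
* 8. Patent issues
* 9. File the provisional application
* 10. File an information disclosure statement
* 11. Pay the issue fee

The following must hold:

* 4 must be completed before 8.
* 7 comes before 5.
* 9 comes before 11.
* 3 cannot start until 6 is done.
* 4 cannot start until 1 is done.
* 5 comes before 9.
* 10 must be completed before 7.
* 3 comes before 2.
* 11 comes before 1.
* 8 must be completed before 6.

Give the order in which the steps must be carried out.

10 has no prerequisites → 10 first.
That leaves 7 as the only ready step → 7.
5 is the only step now ready → 5.
9 is the only step now ready → 9.
11 needed 9, now all done → 11.
Next only 1 has its prerequisites met → 1.
Next only 4 has its prerequisites met → 4.
Next only 8 has its prerequisites met → 8.
6 needed 8, now all done → 6.
Next only 3 has its prerequisites met → 3.
2 needed 3, now all done → 2.

10, 7, 5, 9, 11, 1, 4, 8, 6, 3, 2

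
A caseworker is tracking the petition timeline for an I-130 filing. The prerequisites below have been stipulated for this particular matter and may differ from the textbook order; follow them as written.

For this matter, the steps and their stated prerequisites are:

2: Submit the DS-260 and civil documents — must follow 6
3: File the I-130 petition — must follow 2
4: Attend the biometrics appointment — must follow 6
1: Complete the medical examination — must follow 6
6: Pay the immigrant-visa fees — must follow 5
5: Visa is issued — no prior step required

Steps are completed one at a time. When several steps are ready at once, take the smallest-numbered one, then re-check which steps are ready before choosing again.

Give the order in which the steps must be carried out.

5 6 1 2 3 4

Only 5 has no prerequisites, so it is first.
Next only 6 has its prerequisites met → 6.
1, 2 and 4 are all available; 1 has the earlier label → 1.
2 and 4 are both available; 2 has the earlier label → 2.
Now 3 and 4 have their prerequisites met. 3 has the earlier label, so 3 next.
4 needed 6, now all done → 4.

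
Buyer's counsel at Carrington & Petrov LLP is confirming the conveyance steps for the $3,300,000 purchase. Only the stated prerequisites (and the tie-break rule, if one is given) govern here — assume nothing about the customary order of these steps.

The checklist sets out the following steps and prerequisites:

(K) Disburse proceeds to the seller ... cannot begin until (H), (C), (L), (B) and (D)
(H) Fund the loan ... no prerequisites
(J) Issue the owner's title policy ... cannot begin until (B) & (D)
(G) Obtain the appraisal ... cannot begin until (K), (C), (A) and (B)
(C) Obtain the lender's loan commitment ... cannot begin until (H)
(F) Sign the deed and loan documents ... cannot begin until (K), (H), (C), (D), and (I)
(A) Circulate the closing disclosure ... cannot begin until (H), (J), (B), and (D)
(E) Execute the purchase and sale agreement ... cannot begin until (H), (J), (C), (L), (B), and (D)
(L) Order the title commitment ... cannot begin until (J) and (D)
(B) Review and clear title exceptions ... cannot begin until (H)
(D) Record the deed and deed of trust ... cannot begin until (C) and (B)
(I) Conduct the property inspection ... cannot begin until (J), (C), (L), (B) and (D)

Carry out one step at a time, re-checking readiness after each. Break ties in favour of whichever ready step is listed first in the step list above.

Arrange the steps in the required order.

(H) (C) (B) (D) (J) (A) (L) (K) (G) (E) (I) (F)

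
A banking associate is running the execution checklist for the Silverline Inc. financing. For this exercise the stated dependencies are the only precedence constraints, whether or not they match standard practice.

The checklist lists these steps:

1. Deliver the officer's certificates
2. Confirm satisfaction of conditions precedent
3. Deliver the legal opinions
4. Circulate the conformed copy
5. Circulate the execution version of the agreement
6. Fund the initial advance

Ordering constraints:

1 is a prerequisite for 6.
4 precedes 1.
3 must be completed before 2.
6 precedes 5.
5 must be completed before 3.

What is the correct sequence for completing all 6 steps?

4 → 1 → 6 → 5 → 3 → 2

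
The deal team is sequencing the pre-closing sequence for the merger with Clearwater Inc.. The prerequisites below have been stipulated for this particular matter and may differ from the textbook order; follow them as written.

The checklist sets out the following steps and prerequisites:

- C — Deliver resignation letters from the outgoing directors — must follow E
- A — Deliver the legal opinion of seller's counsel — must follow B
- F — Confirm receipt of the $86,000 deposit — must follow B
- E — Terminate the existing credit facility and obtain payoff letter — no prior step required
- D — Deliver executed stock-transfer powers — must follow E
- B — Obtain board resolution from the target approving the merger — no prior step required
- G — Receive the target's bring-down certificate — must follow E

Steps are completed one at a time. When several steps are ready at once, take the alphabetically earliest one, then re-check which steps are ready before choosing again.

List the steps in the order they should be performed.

B → A → E → C → D → F → G

B and E have no prerequisites; B has the earlier label, so B is first.
A, E and F are all available; A has the earlier label → A.
E and F are both available; E has the earlier label → E.
Ready: C, D, F and G. C has the earlier label → C.
Now D, F and G have their prerequisites met. D has the earlier label, so D next.
F and G are both available; F has the earlier label → F.
That leaves G as the only ready step → G.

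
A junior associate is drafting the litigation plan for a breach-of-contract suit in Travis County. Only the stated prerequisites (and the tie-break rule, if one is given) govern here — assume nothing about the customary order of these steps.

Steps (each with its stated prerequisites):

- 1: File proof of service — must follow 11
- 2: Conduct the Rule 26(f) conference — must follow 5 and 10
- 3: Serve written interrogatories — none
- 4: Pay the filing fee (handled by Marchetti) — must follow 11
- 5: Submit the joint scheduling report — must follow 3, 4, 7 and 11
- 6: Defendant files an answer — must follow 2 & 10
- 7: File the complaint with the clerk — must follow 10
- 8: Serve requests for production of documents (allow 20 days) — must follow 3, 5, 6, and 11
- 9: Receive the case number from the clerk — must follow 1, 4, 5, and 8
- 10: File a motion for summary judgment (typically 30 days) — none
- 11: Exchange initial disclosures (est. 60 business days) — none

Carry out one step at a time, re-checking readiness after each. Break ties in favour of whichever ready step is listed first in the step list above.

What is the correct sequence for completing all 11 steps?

3, 10, 7, 11, 1, 4, 5, 2, 6, 8, 9

Nothing is required for 3, 10 and 11. 3 is listed earlier → 3 first.
Ready: 10 and 11. 10 is listed earlier → 10.
7 and 11 are both available; 7 is listed earlier → 7.
Next only 11 has its prerequisites met → 11.
1 and 4 are both available; 1 is listed earlier → 1.
Next only 4 has its prerequisites met → 4.
Next only 5 has its prerequisites met → 5.
2 needed 5 and 10, now all done → 2.
6 needed 2 and 10, now all done → 6.
8 is the only step now ready → 8.
9 needed 1, 4, 5 and 8, now all done → 9.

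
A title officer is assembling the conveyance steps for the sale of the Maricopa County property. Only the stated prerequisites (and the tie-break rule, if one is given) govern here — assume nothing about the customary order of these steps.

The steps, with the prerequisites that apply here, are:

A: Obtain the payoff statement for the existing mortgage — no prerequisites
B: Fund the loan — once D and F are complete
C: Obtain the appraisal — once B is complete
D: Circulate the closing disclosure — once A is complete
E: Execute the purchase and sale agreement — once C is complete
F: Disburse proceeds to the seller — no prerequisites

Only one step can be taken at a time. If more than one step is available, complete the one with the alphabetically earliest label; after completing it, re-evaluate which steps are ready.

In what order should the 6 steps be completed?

A, D, F, B, C, E

A and F have no prerequisites; A has the earlier label, so A is first.
Now D and F have their prerequisites met. D has the earlier label, so D next.
That leaves F as the only ready step → F.
B needed D and F, now all done → B.
That leaves C as the only ready step → C.
E needed C, now all done → E.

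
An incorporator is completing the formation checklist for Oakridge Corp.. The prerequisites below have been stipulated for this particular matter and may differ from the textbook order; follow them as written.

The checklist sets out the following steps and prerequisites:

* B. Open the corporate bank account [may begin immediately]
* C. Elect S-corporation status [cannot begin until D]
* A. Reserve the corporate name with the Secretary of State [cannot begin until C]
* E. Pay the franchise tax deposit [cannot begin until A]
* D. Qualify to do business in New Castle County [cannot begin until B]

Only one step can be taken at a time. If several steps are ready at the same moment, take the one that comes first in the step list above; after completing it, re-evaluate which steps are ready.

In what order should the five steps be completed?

B, D, C, A, E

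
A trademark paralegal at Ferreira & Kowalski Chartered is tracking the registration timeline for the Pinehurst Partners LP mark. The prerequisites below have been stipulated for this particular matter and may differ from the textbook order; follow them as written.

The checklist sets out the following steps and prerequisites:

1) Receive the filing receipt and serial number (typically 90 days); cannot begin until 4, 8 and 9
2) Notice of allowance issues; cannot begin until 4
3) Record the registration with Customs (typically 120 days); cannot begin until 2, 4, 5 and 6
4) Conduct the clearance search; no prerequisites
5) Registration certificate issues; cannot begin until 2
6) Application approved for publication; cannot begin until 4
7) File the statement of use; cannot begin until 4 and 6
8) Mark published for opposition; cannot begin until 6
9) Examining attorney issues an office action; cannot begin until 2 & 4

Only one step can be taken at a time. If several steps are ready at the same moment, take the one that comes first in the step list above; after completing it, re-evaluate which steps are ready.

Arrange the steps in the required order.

4 2 5 6 3 7 8 9 1

4 is the only step with nothing outstanding, so it goes first.
2 and 6 are both available; 2 is listed earlier → 2.
Ready: 5, 6 and 9. 5 is listed earlier → 5.
Ready: 6 and 9. 6 is listed earlier → 6.
Ready: 3, 7, 8 and 9. 3 is listed earlier → 3.
Now 7, 8 and 9 have their prerequisites met. 7 is listed earlier, so 7 next.
8 and 9 are both available; 8 is listed earlier → 8.
9 needed 2 and 4, now all done → 9.
Next only 1 has its prerequisites met → 1.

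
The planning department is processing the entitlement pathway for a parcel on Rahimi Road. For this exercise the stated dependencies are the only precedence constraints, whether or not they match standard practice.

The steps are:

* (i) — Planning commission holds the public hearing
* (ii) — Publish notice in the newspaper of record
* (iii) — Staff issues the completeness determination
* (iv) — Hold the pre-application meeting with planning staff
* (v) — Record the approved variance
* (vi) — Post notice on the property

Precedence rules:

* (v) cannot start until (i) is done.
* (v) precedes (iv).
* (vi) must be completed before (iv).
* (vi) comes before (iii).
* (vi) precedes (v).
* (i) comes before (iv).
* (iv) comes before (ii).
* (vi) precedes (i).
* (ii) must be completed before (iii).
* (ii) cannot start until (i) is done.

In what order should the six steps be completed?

(vi) is the only step with nothing outstanding, so it goes first.
Next only (i) has its prerequisites met → (i).
That leaves (v) as the only ready step → (v).
(iv) needed (i), (v) and (vi), now all done → (iv).
That leaves (ii) as the only ready step → (ii).
(iii) needed (ii) and (vi), now all done → (iii).

(vi), (i), (v), (iv), (ii), (iii)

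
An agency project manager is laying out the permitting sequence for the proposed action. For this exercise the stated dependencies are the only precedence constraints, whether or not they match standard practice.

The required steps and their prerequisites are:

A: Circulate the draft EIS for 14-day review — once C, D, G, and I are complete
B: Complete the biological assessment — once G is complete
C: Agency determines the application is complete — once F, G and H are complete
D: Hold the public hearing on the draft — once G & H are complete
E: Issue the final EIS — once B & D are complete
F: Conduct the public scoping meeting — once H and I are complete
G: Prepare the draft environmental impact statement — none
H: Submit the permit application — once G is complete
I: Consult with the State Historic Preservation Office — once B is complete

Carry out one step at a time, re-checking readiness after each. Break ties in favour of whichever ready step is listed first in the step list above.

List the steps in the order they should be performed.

G is the only step with nothing outstanding, so it goes first.
Ready: B and H. B is listed earlier → B.
Now H and I have their prerequisites met. H is listed earlier, so H next.
D and I are both available; D is listed earlier → D.
E and I are both available; E is listed earlier → E.
That leaves I as the only ready step → I.
Next only F has its prerequisites met → F.
C is the only step now ready → C.
A needed C, D, G and I, now all done → A.

G B H D E I F C A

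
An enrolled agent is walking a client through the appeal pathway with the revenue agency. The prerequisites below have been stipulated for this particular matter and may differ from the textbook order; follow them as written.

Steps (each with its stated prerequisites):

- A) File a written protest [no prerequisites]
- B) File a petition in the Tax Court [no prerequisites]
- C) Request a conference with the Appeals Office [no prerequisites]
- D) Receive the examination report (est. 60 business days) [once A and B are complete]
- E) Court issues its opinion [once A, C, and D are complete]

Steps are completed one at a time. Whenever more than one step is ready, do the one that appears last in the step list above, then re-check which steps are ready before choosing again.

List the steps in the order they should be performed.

C → B → A → D → E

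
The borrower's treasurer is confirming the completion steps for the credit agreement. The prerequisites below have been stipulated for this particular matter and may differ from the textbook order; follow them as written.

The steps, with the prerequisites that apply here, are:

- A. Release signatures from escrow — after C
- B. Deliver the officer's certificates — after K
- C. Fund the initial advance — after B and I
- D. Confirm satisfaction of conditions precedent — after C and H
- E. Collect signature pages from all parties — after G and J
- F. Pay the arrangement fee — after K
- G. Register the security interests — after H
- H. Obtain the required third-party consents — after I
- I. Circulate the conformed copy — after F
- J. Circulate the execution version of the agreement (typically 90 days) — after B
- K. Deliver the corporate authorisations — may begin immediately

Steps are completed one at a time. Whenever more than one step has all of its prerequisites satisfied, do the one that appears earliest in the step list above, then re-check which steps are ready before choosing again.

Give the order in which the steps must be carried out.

K has no prerequisites → K first.
B and F are both available; B is listed earlier → B.
Ready: F and J. F is listed earlier → F.
Ready: I and J. I is listed earlier → I.
C and H now also ready, so the ready set is {C, H, J}; C is listed earlier → C.
A, H and J are all available; A is listed earlier → A.
Now H and J have their prerequisites met. H is listed earlier, so H next.
D and G now also ready, so the ready set is {D, G, J}; D is listed earlier → D.
Now G and J have their prerequisites met. G is listed earlier, so G next.
That leaves J as the only ready step → J.
That leaves E as the only ready step → E.

K → B → F → I → C → A → H → D → G → J → E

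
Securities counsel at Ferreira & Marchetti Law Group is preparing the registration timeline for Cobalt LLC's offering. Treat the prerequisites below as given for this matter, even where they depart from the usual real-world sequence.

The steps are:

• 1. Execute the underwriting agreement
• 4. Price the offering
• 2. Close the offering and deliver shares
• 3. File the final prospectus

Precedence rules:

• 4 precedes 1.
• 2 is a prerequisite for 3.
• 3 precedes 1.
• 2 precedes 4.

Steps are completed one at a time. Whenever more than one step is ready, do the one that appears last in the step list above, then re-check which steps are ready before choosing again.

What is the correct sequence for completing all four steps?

Only 2 has no prerequisites, so it is first.
Now 3 and 4 have their prerequisites met. 3 is listed later, so 3 next.
4 needed 2, now all done → 4.
1 is the only step now ready → 1.

2, 3, 4, 1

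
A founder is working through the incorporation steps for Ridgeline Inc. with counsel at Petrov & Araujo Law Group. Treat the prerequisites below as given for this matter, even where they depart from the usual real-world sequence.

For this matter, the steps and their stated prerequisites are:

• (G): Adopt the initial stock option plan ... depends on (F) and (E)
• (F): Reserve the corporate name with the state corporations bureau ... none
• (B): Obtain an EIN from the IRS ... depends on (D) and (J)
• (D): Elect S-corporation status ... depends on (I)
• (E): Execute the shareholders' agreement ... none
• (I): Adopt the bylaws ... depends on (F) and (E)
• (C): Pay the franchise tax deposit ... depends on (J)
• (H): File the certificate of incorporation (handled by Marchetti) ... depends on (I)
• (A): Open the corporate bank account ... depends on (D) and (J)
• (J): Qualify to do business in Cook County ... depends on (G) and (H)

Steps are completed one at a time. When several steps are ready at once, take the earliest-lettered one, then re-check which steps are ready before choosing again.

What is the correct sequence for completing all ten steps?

Nothing is required for (E) and (F). (E) has the earlier label → (E) first.
(F) is the only step now ready → (F).
(G) and (I) are both available; (G) has the earlier label → (G).
That leaves (I) as the only ready step → (I).
Now (D) and (H) have their prerequisites met. (D) has the earlier label, so (D) next.
(H) needed (I), now all done → (H).
(J) is the only step now ready → (J).
Ready: (A), (B) and (C). (A) has the earlier label → (A).
Ready: (B) and (C). (B) has the earlier label → (B).
(C) needed (J), now all done → (C).

(E) (F) (G) (I) (D) (H) (J) (A) (B) (C)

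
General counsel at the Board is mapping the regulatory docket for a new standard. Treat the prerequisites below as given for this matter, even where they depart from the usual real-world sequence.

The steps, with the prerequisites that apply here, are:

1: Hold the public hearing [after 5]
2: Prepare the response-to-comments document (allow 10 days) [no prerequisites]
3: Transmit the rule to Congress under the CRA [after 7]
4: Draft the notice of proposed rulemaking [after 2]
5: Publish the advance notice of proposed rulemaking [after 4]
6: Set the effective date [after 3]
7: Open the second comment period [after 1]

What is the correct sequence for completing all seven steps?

Only 2 has no prerequisites, so it is first.
4 needed 2, now all done → 4.
5 needed 4, now all done → 5.
1 needed 5, now all done → 1.
Next only 7 has its prerequisites met → 7.
3 needed 7, now all done → 3.
6 is the only step now ready → 6.

2 → 4 → 5 → 1 → 7 → 3 → 6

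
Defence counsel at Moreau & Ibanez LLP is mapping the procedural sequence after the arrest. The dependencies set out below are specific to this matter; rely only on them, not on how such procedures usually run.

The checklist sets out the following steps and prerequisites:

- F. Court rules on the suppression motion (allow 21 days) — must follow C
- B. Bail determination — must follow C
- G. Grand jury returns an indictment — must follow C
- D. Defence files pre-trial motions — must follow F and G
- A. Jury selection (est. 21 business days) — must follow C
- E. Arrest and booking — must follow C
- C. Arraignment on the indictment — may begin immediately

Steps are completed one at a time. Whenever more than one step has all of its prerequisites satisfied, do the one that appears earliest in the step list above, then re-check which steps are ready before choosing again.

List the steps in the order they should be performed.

C F B G D A E

C has no prerequisites → C first.
F, B, G, A and E are all available; F is listed earlier → F.
Now B, G, A and E have their prerequisites met. B is listed earlier, so B next.
G, A and E are all available; G is listed earlier → G.
D now also ready, so the ready set is {D, A, E}; D is listed earlier → D.
Ready: A and E. A is listed earlier → A.
That leaves E as the only ready step → E.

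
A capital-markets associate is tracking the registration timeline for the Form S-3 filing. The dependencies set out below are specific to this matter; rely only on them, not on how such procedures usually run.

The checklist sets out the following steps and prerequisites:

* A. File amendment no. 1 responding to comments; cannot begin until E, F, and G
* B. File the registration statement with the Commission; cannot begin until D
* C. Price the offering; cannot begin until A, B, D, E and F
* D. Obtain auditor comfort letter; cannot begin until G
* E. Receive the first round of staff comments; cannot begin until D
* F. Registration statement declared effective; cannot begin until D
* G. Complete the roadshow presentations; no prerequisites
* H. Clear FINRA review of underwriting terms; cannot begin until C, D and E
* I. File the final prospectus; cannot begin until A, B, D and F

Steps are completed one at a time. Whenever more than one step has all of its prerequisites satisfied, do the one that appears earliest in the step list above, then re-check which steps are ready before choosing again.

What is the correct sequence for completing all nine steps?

G D B E F A C H I

G is the only step with nothing outstanding, so it goes first.
D is the only step now ready → D.
Now B, E and F have their prerequisites met. B is listed earlier, so B next.
E and F are both available; E is listed earlier → E.
F needed D, now all done → F.
Next only A has its prerequisites met → A.
Ready: C and I. C is listed earlier → C.
H and I are both available; H is listed earlier → H.
That leaves I as the only ready step → I.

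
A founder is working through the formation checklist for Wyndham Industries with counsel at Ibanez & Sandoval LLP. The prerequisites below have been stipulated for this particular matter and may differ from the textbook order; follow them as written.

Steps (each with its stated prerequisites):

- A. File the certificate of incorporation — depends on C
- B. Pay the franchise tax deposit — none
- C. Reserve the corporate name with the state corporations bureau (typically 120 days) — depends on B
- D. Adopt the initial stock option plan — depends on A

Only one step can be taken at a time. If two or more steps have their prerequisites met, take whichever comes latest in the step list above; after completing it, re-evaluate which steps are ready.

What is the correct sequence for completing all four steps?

B C A D

Only B has no prerequisites, so it is first.
That leaves C as the only ready step → C.
A needed C, now all done → A.
That leaves D as the only ready step → D.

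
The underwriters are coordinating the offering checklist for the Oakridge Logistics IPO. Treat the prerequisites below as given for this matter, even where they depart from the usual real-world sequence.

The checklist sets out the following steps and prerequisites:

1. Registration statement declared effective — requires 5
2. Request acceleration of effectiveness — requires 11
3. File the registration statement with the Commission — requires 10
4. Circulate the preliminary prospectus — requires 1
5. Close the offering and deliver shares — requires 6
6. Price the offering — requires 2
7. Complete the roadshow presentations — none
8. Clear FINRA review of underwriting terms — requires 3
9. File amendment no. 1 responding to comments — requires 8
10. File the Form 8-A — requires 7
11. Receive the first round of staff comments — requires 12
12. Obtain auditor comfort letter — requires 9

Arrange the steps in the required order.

7 has no prerequisites → 7 first.
10 needed 7, now all done → 10.
3 needed 10, now all done → 3.
8 needed 3, now all done → 8.
9 needed 8, now all done → 9.
Next only 12 has its prerequisites met → 12.
11 is the only step now ready → 11.
Next only 2 has its prerequisites met → 2.
That leaves 6 as the only ready step → 6.
5 is the only step now ready → 5.
That leaves 1 as the only ready step → 1.
4 is the only step now ready → 4.

7 10 3 8 9 12 11 2 6 5 1 4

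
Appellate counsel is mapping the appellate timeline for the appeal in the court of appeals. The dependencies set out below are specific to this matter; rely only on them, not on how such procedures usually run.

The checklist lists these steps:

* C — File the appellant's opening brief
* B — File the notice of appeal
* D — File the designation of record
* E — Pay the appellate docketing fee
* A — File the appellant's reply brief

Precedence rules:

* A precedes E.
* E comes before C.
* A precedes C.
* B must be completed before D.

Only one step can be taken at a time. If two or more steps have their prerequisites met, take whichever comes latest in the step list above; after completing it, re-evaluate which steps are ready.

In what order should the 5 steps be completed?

A and B have no prerequisites; A is listed later, so A is first.
Ready: E and B. E is listed later → E.
C now also ready, so the ready set is {B, C}; B is listed later → B.
Now D and C have their prerequisites met. D is listed later, so D next.
C needed A and E, now all done → C.

A E B D C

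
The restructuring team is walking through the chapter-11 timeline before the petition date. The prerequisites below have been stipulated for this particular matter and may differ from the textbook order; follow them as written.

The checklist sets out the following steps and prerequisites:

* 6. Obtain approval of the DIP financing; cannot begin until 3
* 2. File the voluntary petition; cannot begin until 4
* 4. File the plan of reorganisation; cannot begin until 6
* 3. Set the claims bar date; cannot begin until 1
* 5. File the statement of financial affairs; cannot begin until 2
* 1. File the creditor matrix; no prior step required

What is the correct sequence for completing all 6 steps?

1 is the only step with nothing outstanding, so it goes first.
3 needed 1, now all done → 3.
6 is the only step now ready → 6.
4 needed 6, now all done → 4.
Next only 2 has its prerequisites met → 2.
That leaves 5 as the only ready step → 5.

1, 3, 6, 4, 2, 5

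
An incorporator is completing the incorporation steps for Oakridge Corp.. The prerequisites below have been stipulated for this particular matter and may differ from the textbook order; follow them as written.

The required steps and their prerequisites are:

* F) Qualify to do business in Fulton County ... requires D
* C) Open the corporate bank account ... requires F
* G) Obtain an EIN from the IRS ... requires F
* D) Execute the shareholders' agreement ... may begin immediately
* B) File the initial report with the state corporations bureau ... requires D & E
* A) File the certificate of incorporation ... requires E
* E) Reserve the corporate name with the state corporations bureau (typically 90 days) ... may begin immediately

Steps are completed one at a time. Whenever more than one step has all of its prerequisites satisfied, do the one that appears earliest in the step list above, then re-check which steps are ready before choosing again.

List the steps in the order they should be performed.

D, F, C, G, E, B, A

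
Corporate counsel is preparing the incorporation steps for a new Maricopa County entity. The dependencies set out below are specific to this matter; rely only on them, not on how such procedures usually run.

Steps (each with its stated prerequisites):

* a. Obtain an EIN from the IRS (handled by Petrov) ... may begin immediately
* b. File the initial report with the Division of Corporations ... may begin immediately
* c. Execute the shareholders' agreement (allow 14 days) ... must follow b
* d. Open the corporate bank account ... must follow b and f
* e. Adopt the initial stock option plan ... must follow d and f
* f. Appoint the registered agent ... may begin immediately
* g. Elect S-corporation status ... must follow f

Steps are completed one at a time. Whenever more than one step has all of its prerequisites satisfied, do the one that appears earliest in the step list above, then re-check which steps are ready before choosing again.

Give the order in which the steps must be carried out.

a → b → c → f → d → e → g

Nothing is required for a, b and f. a is listed earlier → a first.
b and f are both available; b is listed earlier → b.
Ready: c and f. c is listed earlier → c.
f is the only step now ready → f.
Now d and g have their prerequisites met. d is listed earlier, so d next.
e and g are both available; e is listed earlier → e.
g is the only step now ready → g.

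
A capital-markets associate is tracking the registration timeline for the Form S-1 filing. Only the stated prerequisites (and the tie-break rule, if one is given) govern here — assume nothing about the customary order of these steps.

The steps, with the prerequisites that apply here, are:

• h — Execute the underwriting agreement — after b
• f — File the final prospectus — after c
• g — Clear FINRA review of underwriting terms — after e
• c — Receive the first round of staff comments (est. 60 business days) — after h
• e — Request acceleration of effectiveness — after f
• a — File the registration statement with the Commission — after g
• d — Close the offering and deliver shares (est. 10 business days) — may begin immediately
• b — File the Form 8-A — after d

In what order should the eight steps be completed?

d is the only step with nothing outstanding, so it goes first.
b needed d, now all done → b.
That leaves h as the only ready step → h.
That leaves c as the only ready step → c.
That leaves f as the only ready step → f.
e needed f, now all done → e.
Next only g has its prerequisites met → g.
a needed g, now all done → a.

d, b, h, c, f, e, g, a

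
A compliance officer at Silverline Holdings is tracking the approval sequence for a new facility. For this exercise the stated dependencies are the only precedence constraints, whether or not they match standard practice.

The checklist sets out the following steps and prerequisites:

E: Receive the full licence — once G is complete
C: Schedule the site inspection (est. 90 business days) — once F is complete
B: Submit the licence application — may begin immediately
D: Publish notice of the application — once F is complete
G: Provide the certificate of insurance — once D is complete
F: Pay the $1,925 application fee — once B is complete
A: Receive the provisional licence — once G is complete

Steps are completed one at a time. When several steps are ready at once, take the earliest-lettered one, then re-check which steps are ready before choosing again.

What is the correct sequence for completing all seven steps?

Only B has no prerequisites, so it is first.
Next only F has its prerequisites met → F.
Now C and D have their prerequisites met. C has the earlier label, so C next.
D needed F, now all done → D.
That leaves G as the only ready step → G.
Ready: A and E. A has the earlier label → A.
Next only E has its prerequisites met → E.

B F C D G A E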